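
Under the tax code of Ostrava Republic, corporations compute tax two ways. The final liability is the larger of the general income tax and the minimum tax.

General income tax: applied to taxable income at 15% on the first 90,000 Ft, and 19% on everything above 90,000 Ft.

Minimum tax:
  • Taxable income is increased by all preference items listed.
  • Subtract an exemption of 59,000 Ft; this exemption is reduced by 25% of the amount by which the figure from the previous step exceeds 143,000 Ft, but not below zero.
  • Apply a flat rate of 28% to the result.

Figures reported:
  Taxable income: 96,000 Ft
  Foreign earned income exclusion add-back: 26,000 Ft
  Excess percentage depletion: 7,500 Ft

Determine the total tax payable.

19,740 Ft

Minimum tax:
  Adjusted income: 96,000 Ft + 26,000 Ft + 7,500 Ft = 129,500 Ft
  Exemption: 129,500 Ft ≤ 143,000 Ft, so full 59,000 Ft applies
  Base: 129,500 Ft − 59,000 Ft = 70,500 Ft
  70,500 Ft × 28% = 19,740 Ft

General income tax:
  90,000 Ft × 15% = 13,500 Ft
  6,000 Ft × 19% = 1,140 Ft
  → 14,640 Ft

19,740 Ft > 14,640 Ft, so the minimum tax is the binding amount.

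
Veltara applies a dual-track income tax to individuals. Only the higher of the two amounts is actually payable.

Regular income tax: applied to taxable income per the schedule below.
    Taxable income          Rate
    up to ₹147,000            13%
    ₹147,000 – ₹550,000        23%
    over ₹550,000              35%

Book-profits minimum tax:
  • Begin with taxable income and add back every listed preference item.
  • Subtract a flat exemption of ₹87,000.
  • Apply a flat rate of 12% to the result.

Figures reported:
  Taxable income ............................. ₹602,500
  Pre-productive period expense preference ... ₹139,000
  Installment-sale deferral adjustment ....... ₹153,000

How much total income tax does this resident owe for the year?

₹130,175

Book-profits minimum tax:
  Adjusted income: ₹602,500 + ₹139,000 + ₹153,000 = ₹894,500
  Less exemption ₹87,000 → base ₹807,500
  ₹807,500 × 12% = ₹96,900

Regular income tax:
  ₹147,000 × 13% = ₹19,110
  ₹403,000 × 23% = ₹92,690
  ₹52,500 × 35% = ₹18,375
  → ₹130,175

₹130,175 > ₹96,900, so the regular income tax governs.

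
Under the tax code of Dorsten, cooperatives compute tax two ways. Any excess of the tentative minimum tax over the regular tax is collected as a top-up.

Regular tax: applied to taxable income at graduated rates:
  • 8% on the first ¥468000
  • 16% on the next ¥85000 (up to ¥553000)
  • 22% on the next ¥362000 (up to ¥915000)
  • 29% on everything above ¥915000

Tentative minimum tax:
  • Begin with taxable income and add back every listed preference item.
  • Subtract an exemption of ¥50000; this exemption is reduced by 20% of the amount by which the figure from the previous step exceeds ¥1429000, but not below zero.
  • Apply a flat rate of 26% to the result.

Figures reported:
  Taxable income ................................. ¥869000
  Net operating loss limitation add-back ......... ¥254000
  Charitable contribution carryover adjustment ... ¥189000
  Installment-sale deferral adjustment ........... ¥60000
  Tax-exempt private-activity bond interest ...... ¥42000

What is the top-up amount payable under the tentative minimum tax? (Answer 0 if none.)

¥234080

Tentative minimum tax:
  Adjusted income: ¥869000 + ¥254000 + ¥189000 + ¥60000 + ¥42000 = ¥1414000
  Exemption: ¥1414000 ≤ ¥1429000, so full ¥50000 applies
  Base: ¥1414000 − ¥50000 = ¥1364000
  ¥1364000 × 26% = ¥354640

Regular tax:
  ¥468000 × 8% = ¥37440
  ¥85000 × 16% = ¥13600
  ¥316000 × 22% = ¥69520
  → ¥120560

Excess of tentative minimum tax over regular tax: ¥354640 − ¥120560 = ¥234080.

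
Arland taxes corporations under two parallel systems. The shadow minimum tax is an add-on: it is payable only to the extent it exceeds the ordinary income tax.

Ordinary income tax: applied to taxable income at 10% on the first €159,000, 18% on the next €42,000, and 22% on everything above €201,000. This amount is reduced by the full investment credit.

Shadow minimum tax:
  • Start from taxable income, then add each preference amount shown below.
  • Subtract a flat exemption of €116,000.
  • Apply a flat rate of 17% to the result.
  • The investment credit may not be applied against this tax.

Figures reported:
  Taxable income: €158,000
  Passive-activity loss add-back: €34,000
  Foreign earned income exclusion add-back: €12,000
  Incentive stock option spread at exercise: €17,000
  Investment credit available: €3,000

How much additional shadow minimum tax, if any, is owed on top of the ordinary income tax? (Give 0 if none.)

€5,050

Shadow minimum tax:
  Adjusted income: €158,000 + €34,000 + €12,000 + €17,000 = €221,000
  Less exemption €116,000 → base €105,000
  €105,000 × 17% = €17,850

Ordinary income tax:
  €158,000 × 10% = €15,800
  Less investment credit €3,000 → €12,800

Excess of shadow minimum tax over ordinary income tax: €17,850 − €12,800 = €5,050.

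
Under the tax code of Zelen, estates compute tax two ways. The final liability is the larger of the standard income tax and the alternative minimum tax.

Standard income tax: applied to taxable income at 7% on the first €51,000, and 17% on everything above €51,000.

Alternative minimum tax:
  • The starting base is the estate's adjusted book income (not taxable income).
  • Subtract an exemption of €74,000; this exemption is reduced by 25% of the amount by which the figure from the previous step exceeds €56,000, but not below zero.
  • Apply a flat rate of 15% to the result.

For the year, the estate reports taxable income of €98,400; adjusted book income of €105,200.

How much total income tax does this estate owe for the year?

Alternative minimum tax:
  Base (adjusted book income): €105,200
  Exemption: €74,000 − 25% × (€105,200 − €56,000) = €74,000 − €12,300 = €61,700
  Base: €105,200 − €61,700 = €43,500
  €43,500 × 15% = €6,525

Standard income tax:
  €51,000 × 7% = €3,570
  €47,400 × 17% = €8,058
  → €11,628

€11,628 > €6,525, so the standard income tax governs.

€11,628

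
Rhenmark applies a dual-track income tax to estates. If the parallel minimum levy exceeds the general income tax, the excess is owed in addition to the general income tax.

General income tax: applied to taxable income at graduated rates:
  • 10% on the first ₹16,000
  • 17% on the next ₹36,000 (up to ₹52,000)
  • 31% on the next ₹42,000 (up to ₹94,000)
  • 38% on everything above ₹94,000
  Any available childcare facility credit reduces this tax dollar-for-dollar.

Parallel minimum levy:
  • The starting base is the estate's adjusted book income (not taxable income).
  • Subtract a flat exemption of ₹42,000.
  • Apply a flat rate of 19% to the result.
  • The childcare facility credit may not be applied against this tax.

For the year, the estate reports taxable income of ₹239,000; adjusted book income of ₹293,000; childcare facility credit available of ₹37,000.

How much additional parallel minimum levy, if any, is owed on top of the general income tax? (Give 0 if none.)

Parallel minimum levy:
  Base (adjusted book income): ₹293,000
  Less exemption ₹42,000 → base ₹251,000
  ₹251,000 × 19% = ₹47,690

General income tax:
  ₹16,000 × 10% = ₹1,600
  ₹36,000 × 17% = ₹6,120
  ₹42,000 × 31% = ₹13,020
  ₹145,000 × 38% = ₹55,100
  → ₹75,840
  Less childcare facility credit ₹37,000 → ₹38,840

Excess of parallel minimum levy over general income tax: ₹47,690 − ₹38,840 = ₹8,850.

₹8,850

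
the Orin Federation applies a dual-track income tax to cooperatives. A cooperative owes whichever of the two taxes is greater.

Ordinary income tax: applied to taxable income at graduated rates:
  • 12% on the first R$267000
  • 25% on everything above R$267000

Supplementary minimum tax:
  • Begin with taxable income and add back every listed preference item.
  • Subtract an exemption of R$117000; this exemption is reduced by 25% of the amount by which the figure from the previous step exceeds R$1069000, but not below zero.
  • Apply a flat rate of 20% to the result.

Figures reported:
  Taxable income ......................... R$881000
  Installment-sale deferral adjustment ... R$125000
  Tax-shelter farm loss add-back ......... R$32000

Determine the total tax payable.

R$185540

Supplementary minimum tax:
  Adjusted income: R$881000 + R$125000 + R$32000 = R$1038000
  Exemption: R$1038000 ≤ R$1069000, so full R$117000 applies
  Base: R$1038000 − R$117000 = R$921000
  R$921000 × 20% = R$184200

Ordinary income tax:
  R$267000 × 12% = R$32040
  R$614000 × 25% = R$153500
  → R$185540

R$185540 > R$184200, so the ordinary income tax governs.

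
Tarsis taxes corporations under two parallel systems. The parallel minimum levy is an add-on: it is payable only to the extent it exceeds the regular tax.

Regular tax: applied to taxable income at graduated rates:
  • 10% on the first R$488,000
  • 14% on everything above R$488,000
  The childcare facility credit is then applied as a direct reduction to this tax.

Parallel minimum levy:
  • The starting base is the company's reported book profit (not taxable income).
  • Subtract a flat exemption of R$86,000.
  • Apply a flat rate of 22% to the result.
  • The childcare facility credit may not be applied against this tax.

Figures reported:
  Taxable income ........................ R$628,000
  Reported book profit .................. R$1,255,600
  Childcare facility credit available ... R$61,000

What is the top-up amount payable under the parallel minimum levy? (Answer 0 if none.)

Regular tax:
  R$488,000 × 10% = R$48,800
  R$140,000 × 14% = R$19,600
  → R$68,400
  Less childcare facility credit R$61,000 → R$7,400

Parallel minimum levy:
  Base (reported book profit): R$1,255,600
  Less exemption R$86,000 → base R$1,169,600
  R$1,169,600 × 22% = R$257,312

Excess of parallel minimum levy over regular tax: R$257,312 − R$7,400 = R$249,912.

R$249,912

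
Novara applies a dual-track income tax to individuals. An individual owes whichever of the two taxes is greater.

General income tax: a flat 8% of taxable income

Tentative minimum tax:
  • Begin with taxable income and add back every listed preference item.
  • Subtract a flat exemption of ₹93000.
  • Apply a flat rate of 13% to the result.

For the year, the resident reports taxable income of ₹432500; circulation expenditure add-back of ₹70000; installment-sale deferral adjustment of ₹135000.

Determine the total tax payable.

Tentative minimum tax:
  Adjusted income: ₹432500 + ₹70000 + ₹135000 = ₹637500
  Less exemption ₹93000 → base ₹544500
  ₹544500 × 13% = ₹70785

General income tax:
  ₹432500 × 8% = ₹34600

₹70785 > ₹34600, so the tentative minimum tax is the binding amount.

₹70785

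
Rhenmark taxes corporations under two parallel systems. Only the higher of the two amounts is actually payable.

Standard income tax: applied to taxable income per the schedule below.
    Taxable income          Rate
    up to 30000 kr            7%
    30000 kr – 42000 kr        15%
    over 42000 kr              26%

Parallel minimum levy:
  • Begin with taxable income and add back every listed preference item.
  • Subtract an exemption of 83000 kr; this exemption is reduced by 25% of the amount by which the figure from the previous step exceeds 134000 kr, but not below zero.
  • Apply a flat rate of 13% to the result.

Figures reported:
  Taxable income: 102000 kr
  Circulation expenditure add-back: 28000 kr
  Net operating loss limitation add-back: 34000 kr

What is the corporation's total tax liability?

Parallel minimum levy:
  Adjusted income: 102000 kr + 28000 kr + 34000 kr = 164000 kr
  Exemption: 83000 kr − 25% × (164000 kr − 134000 kr) = 83000 kr − 7500 kr = 75500 kr
  Base: 164000 kr − 75500 kr = 88500 kr
  88500 kr × 13% = 11505 kr

Standard income tax:
  30000 kr × 7% = 2100 kr
  12000 kr × 15% = 1800 kr
  60000 kr × 26% = 15600 kr
  → 19500 kr

19500 kr > 11505 kr, so the standard income tax governs.

19500 kr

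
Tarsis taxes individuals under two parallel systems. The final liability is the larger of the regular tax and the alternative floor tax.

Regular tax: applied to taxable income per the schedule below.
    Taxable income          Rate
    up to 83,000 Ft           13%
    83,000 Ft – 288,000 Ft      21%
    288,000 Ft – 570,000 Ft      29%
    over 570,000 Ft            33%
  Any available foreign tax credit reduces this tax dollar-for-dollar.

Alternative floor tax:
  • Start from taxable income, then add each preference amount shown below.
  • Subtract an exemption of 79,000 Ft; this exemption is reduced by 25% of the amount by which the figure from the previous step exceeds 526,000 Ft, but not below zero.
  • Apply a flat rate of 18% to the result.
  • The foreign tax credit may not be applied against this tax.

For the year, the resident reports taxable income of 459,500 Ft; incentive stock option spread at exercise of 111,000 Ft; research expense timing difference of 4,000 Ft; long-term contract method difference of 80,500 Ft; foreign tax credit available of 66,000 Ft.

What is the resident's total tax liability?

Alternative floor tax:
  Adjusted income: 459,500 Ft + 111,000 Ft + 4,000 Ft + 80,500 Ft = 655,000 Ft
  Exemption: 79,000 Ft − 25% × (655,000 Ft − 526,000 Ft) = 79,000 Ft − 32,250 Ft = 46,750 Ft
  Base: 655,000 Ft − 46,750 Ft = 608,250 Ft
  608,250 Ft × 18% = 109,485 Ft

Regular tax:
  83,000 Ft × 13% = 10,790 Ft
  205,000 Ft × 21% = 43,050 Ft
  171,500 Ft × 29% = 49,735 Ft
  → 103,575 Ft
  Less foreign tax credit 66,000 Ft → 37,575 Ft

109,485 Ft > 37,575 Ft, so the alternative floor tax is the binding amount.

109,485 Ft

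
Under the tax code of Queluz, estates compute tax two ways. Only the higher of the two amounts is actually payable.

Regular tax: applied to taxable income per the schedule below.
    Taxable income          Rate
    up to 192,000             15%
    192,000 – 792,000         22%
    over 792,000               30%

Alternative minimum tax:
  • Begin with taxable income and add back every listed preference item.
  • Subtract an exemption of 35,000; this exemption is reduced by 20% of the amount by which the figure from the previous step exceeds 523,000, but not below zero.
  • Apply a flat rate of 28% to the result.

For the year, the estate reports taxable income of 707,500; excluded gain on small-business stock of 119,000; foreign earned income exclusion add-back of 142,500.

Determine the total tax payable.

Alternative minimum tax:
  Adjusted income: 707,500 + 119,000 + 142,500 = 969,000
  Exemption: 20% × (969,000 − 523,000) = 89,200 ≥ 35,000, so the exemption is fully phased out
  Base: 969,000 − 0 = 969,000
  969,000 × 28% = 271,320

Regular tax:
  192,000 × 15% = 28,800
  515,500 × 22% = 113,410
  → 142,210

271,320 > 142,210, so the alternative minimum tax is the binding amount.

271,320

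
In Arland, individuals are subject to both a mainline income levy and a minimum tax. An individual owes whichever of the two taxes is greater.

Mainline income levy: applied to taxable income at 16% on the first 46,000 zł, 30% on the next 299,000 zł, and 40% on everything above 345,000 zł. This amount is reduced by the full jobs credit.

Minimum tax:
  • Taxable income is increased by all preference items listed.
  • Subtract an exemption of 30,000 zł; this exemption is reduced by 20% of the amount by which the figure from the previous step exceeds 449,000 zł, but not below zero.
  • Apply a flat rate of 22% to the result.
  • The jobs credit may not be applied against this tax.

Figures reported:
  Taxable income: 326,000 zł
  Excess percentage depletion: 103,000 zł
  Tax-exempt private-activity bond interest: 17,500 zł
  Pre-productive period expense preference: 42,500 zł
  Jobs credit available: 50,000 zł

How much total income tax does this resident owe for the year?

Mainline income levy:
  46,000 zł × 16% = 7,360 zł
  280,000 zł × 30% = 84,000 zł
  → 91,360 zł
  Less jobs credit 50,000 zł → 41,360 zł

Minimum tax:
  Adjusted income: 326,000 zł + 103,000 zł + 17,500 zł + 42,500 zł = 489,000 zł
  Exemption: 30,000 zł − 20% × (489,000 zł − 449,000 zł) = 30,000 zł − 8,000 zł = 22,000 zł
  Base: 489,000 zł − 22,000 zł = 467,000 zł
  467,000 zł × 22% = 102,740 zł

102,740 zł > 41,360 zł, so the minimum tax is the binding amount.

102,740 zł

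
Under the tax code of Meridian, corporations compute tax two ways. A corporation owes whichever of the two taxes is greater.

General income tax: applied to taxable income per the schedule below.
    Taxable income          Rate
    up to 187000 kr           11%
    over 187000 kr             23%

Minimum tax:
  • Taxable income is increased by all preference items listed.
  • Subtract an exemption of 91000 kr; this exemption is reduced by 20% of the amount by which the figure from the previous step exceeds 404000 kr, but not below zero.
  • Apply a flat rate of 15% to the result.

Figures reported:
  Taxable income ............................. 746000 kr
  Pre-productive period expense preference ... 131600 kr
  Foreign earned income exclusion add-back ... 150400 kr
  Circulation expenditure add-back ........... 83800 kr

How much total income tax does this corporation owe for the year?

166770 kr

Minimum tax:
  Adjusted income: 746000 kr + 131600 kr + 150400 kr + 83800 kr = 1111800 kr
  Exemption: 20% × (1111800 kr − 404000 kr) = 141560 kr ≥ 91000 kr, so the exemption is fully phased out
  Base: 1111800 kr − 0 kr = 1111800 kr
  1111800 kr × 15% = 166770 kr

General income tax:
  187000 kr × 11% = 20570 kr
  559000 kr × 23% = 128570 kr
  → 149140 kr

166770 kr > 149140 kr, so the minimum tax is the binding amount.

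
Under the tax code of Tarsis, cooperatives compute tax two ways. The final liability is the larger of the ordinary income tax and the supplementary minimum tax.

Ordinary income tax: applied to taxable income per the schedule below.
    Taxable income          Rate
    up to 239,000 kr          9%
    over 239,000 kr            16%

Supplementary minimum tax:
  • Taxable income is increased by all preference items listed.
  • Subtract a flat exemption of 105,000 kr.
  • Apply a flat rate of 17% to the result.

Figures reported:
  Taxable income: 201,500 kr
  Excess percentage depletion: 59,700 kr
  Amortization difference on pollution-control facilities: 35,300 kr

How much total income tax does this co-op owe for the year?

32,555 kr

Ordinary income tax:
  201,500 kr × 9% = 18,135 kr

Supplementary minimum tax:
  Adjusted income: 201,500 kr + 59,700 kr + 35,300 kr = 296,500 kr
  Less exemption 105,000 kr → base 191,500 kr
  191,500 kr × 17% = 32,555 kr

32,555 kr > 18,135 kr, so the supplementary minimum tax is the binding amount.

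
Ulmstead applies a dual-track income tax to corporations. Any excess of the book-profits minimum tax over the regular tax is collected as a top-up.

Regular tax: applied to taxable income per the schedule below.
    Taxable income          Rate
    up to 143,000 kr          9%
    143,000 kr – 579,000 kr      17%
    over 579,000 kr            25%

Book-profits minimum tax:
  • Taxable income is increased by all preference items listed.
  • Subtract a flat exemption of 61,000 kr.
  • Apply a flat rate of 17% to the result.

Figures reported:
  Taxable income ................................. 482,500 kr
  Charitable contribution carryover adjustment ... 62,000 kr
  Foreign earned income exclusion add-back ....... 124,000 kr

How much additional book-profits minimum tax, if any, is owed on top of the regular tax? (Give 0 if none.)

Book-profits minimum tax:
  Adjusted income: 482,500 kr + 62,000 kr + 124,000 kr = 668,500 kr
  Less exemption 61,000 kr → base 607,500 kr
  607,500 kr × 17% = 103,275 kr

Regular tax:
  143,000 kr × 9% = 12,870 kr
  339,500 kr × 17% = 57,715 kr
  → 70,585 kr

Excess of book-profits minimum tax over regular tax: 103,275 kr − 70,585 kr = 32,690 kr.

32,690 kr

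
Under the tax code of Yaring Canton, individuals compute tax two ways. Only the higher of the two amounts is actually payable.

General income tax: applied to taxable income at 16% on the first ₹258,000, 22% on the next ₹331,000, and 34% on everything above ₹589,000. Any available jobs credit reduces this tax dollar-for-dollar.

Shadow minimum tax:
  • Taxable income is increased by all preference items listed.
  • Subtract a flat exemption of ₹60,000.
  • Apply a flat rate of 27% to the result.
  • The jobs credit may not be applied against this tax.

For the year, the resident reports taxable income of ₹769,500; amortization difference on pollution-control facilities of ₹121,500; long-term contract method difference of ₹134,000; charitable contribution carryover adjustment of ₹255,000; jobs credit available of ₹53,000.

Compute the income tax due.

₹329,400

Shadow minimum tax:
  Adjusted income: ₹769,500 + ₹121,500 + ₹134,000 + ₹255,000 = ₹1,280,000
  Less exemption ₹60,000 → base ₹1,220,000
  ₹1,220,000 × 27% = ₹329,400

General income tax:
  ₹258,000 × 16% = ₹41,280
  ₹331,000 × 22% = ₹72,820
  ₹180,500 × 34% = ₹61,370
  → ₹175,470
  Less jobs credit ₹53,000 → ₹122,470

₹329,400 > ₹122,470, so the shadow minimum tax is the binding amount.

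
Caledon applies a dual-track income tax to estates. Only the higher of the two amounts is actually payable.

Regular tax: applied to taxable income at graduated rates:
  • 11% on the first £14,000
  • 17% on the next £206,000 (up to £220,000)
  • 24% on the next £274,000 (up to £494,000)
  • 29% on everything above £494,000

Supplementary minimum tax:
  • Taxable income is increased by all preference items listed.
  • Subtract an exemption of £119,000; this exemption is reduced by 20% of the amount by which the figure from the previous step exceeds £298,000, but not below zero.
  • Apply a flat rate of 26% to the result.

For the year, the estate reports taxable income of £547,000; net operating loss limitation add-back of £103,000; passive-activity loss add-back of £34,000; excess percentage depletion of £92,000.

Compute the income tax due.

£195,676

Regular tax:
  £14,000 × 11% = £1,540
  £206,000 × 17% = £35,020
  £274,000 × 24% = £65,760
  £53,000 × 29% = £15,370
  → £117,690

Supplementary minimum tax:
  Adjusted income: £547,000 + £103,000 + £34,000 + £92,000 = £776,000
  Exemption: £119,000 − 20% × (£776,000 − £298,000) = £119,000 − £95,600 = £23,400
  Base: £776,000 − £23,400 = £752,600
  £752,600 × 26% = £195,676

£195,676 > £117,690, so the supplementary minimum tax is the binding amount.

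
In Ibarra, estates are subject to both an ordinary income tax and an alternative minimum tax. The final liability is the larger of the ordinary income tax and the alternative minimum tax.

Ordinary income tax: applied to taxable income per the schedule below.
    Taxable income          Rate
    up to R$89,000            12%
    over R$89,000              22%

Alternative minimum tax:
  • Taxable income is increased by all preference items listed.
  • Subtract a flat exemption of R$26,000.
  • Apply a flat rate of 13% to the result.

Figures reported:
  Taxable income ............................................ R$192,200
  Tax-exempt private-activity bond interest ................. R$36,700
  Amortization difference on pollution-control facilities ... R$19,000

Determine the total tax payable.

R$33,384

Alternative minimum tax:
  Adjusted income: R$192,200 + R$36,700 + R$19,000 = R$247,900
  Less exemption R$26,000 → base R$221,900
  R$221,900 × 13% = R$28,847

Ordinary income tax:
  R$89,000 × 12% = R$10,680
  R$103,200 × 22% = R$22,704
  → R$33,384

R$33,384 > R$28,847, so the ordinary income tax governs.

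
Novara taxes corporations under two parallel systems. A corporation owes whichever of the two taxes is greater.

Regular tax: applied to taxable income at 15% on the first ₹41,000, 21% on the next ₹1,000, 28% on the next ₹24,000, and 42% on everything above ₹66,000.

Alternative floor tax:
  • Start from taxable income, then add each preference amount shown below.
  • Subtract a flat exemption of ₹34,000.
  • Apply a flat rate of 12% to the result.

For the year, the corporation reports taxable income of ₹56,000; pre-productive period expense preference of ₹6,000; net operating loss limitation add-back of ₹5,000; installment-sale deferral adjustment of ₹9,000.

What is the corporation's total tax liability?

₹10,280

Alternative floor tax:
  Adjusted income: ₹56,000 + ₹6,000 + ₹5,000 + ₹9,000 = ₹76,000
  Less exemption ₹34,000 → base ₹42,000
  ₹42,000 × 12% = ₹5,040

Regular tax:
  ₹41,000 × 15% = ₹6,150
  ₹1,000 × 21% = ₹210
  ₹14,000 × 28% = ₹3,920
  → ₹10,280

₹10,280 > ₹5,040, so the regular tax governs.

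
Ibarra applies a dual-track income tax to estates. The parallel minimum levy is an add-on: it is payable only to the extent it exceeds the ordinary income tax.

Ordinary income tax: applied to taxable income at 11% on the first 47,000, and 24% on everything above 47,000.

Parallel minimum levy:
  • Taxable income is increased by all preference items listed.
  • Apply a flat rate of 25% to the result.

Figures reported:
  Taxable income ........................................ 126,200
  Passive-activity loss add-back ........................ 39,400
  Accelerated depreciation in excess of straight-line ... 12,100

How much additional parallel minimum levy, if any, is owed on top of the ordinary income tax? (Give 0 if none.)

Ordinary income tax:
  47,000 × 11% = 5,170
  79,200 × 24% = 19,008
  → 24,178

Parallel minimum levy:
  Adjusted income: 126,200 + 39,400 + 12,100 = 177,700
  177,700 × 25% = 44,425

Excess of parallel minimum levy over ordinary income tax: 44,425 − 24,178 = 20,247.

20,247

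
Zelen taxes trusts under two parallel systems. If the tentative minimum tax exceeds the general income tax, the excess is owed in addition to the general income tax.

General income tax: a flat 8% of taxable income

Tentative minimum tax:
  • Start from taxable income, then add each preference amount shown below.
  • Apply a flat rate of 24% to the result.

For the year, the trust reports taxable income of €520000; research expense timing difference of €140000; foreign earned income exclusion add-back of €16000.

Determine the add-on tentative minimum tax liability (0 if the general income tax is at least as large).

€120640

General income tax:
  €520000 × 8% = €41600

Tentative minimum tax:
  Adjusted income: €520000 + €140000 + €16000 = €676000
  €676000 × 24% = €162240

Excess of tentative minimum tax over general income tax: €162240 − €41600 = €120640.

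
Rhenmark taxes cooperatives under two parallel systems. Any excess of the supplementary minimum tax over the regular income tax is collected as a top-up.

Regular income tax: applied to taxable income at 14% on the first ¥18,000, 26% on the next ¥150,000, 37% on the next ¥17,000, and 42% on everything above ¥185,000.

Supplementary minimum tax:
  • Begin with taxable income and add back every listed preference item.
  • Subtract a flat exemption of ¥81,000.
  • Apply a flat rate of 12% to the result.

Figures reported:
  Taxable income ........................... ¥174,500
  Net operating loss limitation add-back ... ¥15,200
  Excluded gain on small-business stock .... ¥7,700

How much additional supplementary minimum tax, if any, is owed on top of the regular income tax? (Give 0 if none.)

¥0

Supplementary minimum tax:
  Adjusted income: ¥174,500 + ¥15,200 + ¥7,700 = ¥197,400
  Less exemption ¥81,000 → base ¥116,400
  ¥116,400 × 12% = ¥13,968

Regular income tax:
  ¥18,000 × 14% = ¥2,520
  ¥150,000 × 26% = ¥39,000
  ¥6,500 × 37% = ¥2,405
  → ¥43,925

¥13,968 ≤ ¥43,925, so no add-on is due.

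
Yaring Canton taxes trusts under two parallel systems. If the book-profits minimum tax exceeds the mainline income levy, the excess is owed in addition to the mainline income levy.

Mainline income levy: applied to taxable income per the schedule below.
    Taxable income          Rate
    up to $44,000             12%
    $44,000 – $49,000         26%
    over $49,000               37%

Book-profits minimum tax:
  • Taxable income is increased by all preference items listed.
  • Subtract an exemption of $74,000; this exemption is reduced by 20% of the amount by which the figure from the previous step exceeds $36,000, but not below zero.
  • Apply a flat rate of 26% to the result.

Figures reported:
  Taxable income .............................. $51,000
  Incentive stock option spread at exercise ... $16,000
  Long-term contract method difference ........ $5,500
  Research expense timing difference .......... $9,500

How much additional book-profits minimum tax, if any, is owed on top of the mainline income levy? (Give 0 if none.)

$0

Mainline income levy:
  $44,000 × 12% = $5,280
  $5,000 × 26% = $1,300
  $2,000 × 37% = $740
  → $7,320

Book-profits minimum tax:
  Adjusted income: $51,000 + $16,000 + $5,500 + $9,500 = $82,000
  Exemption: $74,000 − 20% × ($82,000 − $36,000) = $74,000 − $9,200 = $64,800
  Base: $82,000 − $64,800 = $17,200
  $17,200 × 26% = $4,472

$4,472 ≤ $7,320, so no add-on is due.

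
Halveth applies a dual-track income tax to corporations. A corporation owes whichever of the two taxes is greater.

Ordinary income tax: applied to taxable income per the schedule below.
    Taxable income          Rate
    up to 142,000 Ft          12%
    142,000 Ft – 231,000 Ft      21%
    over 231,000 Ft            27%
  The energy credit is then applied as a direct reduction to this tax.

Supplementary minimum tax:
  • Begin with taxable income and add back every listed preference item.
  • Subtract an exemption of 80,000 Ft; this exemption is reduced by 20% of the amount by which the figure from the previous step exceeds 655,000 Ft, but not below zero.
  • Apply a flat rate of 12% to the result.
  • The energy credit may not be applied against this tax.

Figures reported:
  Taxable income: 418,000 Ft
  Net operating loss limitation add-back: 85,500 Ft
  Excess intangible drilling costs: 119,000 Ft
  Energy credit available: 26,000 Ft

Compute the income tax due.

65,100 Ft

Supplementary minimum tax:
  Adjusted income: 418,000 Ft + 85,500 Ft + 119,000 Ft = 622,500 Ft
  Exemption: 622,500 Ft ≤ 655,000 Ft, so full 80,000 Ft applies
  Base: 622,500 Ft − 80,000 Ft = 542,500 Ft
  542,500 Ft × 12% = 65,100 Ft

Ordinary income tax:
  142,000 Ft × 12% = 17,040 Ft
  89,000 Ft × 21% = 18,690 Ft
  187,000 Ft × 27% = 50,490 Ft
  → 86,220 Ft
  Less energy credit 26,000 Ft → 60,220 Ft

65,100 Ft > 60,220 Ft, so the supplementary minimum tax is the binding amount.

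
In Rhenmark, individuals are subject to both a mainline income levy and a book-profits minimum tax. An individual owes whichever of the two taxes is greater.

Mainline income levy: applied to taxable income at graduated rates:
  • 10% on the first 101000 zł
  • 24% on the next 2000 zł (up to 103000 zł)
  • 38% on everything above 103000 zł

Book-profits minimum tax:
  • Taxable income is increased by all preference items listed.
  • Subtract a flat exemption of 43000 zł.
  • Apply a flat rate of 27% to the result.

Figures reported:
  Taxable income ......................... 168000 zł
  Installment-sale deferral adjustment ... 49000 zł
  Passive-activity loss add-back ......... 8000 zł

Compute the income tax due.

49140 zł

Book-profits minimum tax:
  Adjusted income: 168000 zł + 49000 zł + 8000 zł = 225000 zł
  Less exemption 43000 zł → base 182000 zł
  182000 zł × 27% = 49140 zł

Mainline income levy:
  101000 zł × 10% = 10100 zł
  2000 zł × 24% = 480 zł
  65000 zł × 38% = 24700 zł
  → 35280 zł

49140 zł > 35280 zł, so the book-profits minimum tax is the binding amount.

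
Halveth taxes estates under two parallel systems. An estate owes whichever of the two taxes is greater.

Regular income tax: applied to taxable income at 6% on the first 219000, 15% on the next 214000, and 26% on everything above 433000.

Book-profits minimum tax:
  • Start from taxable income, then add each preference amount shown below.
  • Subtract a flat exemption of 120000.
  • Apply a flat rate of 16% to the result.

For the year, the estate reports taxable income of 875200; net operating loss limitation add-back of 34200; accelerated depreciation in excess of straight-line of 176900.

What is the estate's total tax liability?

160212

Book-profits minimum tax:
  Adjusted income: 875200 + 34200 + 176900 = 1086300
  Less exemption 120000 → base 966300
  966300 × 16% = 154608

Regular income tax:
  219000 × 6% = 13140
  214000 × 15% = 32100
  442200 × 26% = 114972
  → 160212

160212 > 154608, so the regular income tax governs.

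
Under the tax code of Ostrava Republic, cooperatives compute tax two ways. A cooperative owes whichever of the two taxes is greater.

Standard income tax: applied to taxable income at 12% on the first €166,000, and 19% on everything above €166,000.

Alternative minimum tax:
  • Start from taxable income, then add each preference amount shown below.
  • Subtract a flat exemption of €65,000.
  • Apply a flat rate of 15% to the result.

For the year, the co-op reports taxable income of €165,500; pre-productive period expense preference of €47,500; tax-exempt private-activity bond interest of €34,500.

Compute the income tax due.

Alternative minimum tax:
  Adjusted income: €165,500 + €47,500 + €34,500 = €247,500
  Less exemption €65,000 → base €182,500
  €182,500 × 15% = €27,375

Standard income tax:
  €165,500 × 12% = €19,860

€27,375 > €19,860, so the alternative minimum tax is the binding amount.

€27,375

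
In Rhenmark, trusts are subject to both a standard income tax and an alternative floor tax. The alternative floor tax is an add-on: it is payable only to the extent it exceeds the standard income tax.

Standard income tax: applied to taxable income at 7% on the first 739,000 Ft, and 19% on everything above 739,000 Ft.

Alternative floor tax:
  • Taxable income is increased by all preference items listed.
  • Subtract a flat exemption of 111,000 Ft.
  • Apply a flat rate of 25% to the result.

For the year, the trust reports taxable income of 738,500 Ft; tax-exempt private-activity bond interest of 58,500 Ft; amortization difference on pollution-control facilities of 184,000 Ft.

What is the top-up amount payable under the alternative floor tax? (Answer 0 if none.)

165,805 Ft

Alternative floor tax:
  Adjusted income: 738,500 Ft + 58,500 Ft + 184,000 Ft = 981,000 Ft
  Less exemption 111,000 Ft → base 870,000 Ft
  870,000 Ft × 25% = 217,500 Ft

Standard income tax:
  738,500 Ft × 7% = 51,695 Ft

Excess of alternative floor tax over standard income tax: 217,500 Ft − 51,695 Ft = 165,805 Ft.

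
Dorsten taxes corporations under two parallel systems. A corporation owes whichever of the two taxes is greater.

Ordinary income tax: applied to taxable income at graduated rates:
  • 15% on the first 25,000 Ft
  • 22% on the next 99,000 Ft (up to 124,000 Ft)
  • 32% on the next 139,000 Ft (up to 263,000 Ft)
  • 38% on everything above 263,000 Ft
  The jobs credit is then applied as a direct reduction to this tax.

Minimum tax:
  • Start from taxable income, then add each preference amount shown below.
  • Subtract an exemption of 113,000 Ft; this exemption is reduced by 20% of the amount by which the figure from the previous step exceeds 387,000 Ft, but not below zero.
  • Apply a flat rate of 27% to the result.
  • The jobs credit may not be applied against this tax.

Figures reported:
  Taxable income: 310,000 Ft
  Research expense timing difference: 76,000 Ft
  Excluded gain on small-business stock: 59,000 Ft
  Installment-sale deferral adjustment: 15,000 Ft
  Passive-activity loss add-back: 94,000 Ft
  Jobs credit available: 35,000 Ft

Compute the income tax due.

128,088 Ft

Ordinary income tax:
  25,000 Ft × 15% = 3,750 Ft
  99,000 Ft × 22% = 21,780 Ft
  139,000 Ft × 32% = 44,480 Ft
  47,000 Ft × 38% = 17,860 Ft
  → 87,870 Ft
  Less jobs credit 35,000 Ft → 52,870 Ft

Minimum tax:
  Adjusted income: 310,000 Ft + 76,000 Ft + 59,000 Ft + 15,000 Ft + 94,000 Ft = 554,000 Ft
  Exemption: 113,000 Ft − 20% × (554,000 Ft − 387,000 Ft) = 113,000 Ft − 33,400 Ft = 79,600 Ft
  Base: 554,000 Ft − 79,600 Ft = 474,400 Ft
  474,400 Ft × 27% = 128,088 Ft

128,088 Ft > 52,870 Ft, so the minimum tax is the binding amount.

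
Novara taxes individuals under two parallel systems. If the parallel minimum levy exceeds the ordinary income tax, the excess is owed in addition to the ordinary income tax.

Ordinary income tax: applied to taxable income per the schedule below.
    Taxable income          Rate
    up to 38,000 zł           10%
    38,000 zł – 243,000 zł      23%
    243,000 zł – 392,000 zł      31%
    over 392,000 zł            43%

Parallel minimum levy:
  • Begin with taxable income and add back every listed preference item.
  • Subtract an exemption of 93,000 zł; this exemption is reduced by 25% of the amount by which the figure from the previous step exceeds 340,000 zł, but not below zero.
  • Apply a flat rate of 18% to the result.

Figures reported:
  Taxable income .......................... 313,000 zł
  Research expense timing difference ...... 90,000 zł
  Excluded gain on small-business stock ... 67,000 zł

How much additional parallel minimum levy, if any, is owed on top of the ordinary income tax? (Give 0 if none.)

Ordinary income tax:
  38,000 zł × 10% = 3,800 zł
  205,000 zł × 23% = 47,150 zł
  70,000 zł × 31% = 21,700 zł
  → 72,650 zł

Parallel minimum levy:
  Adjusted income: 313,000 zł + 90,000 zł + 67,000 zł = 470,000 zł
  Exemption: 93,000 zł − 25% × (470,000 zł − 340,000 zł) = 93,000 zł − 32,500 zł = 60,500 zł
  Base: 470,000 zł − 60,500 zł = 409,500 zł
  409,500 zł × 18% = 73,710 zł

Excess of parallel minimum levy over ordinary income tax: 73,710 zł − 72,650 zł = 1,060 zł.

1,060 zł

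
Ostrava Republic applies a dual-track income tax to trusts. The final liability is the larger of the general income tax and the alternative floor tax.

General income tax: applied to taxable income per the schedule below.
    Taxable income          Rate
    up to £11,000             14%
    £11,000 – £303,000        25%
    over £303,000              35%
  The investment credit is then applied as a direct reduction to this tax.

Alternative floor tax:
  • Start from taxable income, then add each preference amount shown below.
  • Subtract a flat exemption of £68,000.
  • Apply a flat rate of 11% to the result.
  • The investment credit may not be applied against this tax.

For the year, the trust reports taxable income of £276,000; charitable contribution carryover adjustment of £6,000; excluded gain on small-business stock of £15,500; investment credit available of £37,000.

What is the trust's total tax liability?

Alternative floor tax:
  Adjusted income: £276,000 + £6,000 + £15,500 = £297,500
  Less exemption £68,000 → base £229,500
  £229,500 × 11% = £25,245

General income tax:
  £11,000 × 14% = £1,540
  £265,000 × 25% = £66,250
  → £67,790
  Less investment credit £37,000 → £30,790

£30,790 > £25,245, so the general income tax governs.

£30,790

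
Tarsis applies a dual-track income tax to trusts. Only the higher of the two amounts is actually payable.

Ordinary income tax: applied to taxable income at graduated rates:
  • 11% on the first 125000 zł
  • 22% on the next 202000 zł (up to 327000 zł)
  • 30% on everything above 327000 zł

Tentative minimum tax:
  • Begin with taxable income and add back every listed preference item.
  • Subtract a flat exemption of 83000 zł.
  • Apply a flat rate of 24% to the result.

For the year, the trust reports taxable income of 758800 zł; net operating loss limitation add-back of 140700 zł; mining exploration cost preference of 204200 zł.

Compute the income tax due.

244968 zł

Ordinary income tax:
  125000 zł × 11% = 13750 zł
  202000 zł × 22% = 44440 zł
  431800 zł × 30% = 129540 zł
  → 187730 zł

Tentative minimum tax:
  Adjusted income: 758800 zł + 140700 zł + 204200 zł = 1103700 zł
  Less exemption 83000 zł → base 1020700 zł
  1020700 zł × 24% = 244968 zł

244968 zł > 187730 zł, so the tentative minimum tax is the binding amount.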